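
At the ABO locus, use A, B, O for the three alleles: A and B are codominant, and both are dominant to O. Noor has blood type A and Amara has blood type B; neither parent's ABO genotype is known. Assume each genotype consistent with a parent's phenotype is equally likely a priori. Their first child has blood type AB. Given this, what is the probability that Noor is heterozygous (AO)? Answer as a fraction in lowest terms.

Possible genotypes: Noor ∈ {AA, AO}; Amara ∈ {BB, BO}.
Weight each parental genotype pair by prior × P(type-AB child):
  AA × BB: posterior weight 4/9.
  AA × BO: posterior weight 2/9.
  AO × BB: posterior weight 2/9.
  AO × BO: posterior weight 1/9.
Sum the posterior weight over pairs where Noor is AO: 1/3.

1/3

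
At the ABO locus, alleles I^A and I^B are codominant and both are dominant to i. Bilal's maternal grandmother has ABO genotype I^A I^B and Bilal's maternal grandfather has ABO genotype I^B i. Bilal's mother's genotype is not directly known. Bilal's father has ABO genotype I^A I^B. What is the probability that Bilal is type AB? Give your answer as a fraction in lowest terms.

Bilal's mother's ABO genotype from I^A I^B × I^B i: 1/4 I^A I^B, 1/4 I^A i, 1/4 I^B I^B, 1/4 I^B i.
Crossing each possibility with the father I^A I^B and summing P(type AB): 1/4·1/2 + 1/4·1/4 + 1/4·1/2 + 1/4·1/4 = 3/8.

3/8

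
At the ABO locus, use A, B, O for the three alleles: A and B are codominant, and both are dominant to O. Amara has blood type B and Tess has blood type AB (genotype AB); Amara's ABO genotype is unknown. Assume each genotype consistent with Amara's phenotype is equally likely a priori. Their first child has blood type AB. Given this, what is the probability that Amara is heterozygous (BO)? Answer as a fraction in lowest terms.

Possible genotypes: Amara ∈ {BB, BO}; Tess ∈ {AB}.
Weight each parental genotype pair by prior × P(type-AB child):
  BB × AB: posterior weight 2/3.
  BO × AB: posterior weight 1/3.
Sum the posterior weight over pairs where Amara is BO: 1/3.

1/3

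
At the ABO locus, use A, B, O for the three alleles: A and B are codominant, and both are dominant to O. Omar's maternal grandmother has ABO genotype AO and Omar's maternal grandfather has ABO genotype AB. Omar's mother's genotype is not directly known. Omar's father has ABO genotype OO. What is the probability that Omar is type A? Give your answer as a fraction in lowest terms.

1/2

Omar's mother's ABO genotype from AO × AB: 1/4 AA, 1/4 AB, 1/4 AO, 1/4 BO.
Crossing each possibility with the father OO and summing P(type A): 1/4·1 + 1/4·1/2 + 1/4·1/2 + 1/4·0 = 1/2.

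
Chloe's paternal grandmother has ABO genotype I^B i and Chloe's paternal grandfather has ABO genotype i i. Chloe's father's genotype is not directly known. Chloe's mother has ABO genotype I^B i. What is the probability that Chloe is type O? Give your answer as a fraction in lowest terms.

3/8

Chloe's father's ABO genotype from I^B i × i i: 1/2 I^B i, 1/2 i i.
Crossing each possibility with the mother I^B i and summing P(type O): 1/2·1/4 + 1/2·1/2 = 3/8.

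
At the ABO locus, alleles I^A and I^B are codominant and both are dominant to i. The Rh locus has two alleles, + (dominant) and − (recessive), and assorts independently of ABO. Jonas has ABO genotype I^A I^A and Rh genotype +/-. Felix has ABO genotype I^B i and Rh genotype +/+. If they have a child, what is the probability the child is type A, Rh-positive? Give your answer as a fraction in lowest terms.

ABO cross I^A I^A × I^B i → offspring phenotypes: 1/2 A, 1/2 AB.
Rh cross +/- × +/+ → 1 Rh+.
Independent loci: P(type A, Rh-positive) = 1/2 × 1 = 1/2.

1/2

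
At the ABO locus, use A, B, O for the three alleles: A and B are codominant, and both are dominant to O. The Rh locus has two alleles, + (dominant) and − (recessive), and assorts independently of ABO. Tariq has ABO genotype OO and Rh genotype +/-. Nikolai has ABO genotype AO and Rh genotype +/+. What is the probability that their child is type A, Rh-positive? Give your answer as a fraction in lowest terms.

1/2

ABO cross OO × AO → offspring phenotypes: 1/2 O, 1/2 A.
Rh cross +/- × +/+ → 1 Rh+.
Independent loci: P(type A, Rh-positive) = 1/2 × 1 = 1/2.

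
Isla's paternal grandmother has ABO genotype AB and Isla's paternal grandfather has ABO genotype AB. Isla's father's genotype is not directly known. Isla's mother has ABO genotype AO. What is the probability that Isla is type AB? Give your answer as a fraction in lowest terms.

Isla's father's ABO genotype from AB × AB: 1/4 AA, 1/2 AB, 1/4 BB.
Crossing each possibility with the mother AO and summing P(type AB): 1/4·0 + 1/2·1/4 + 1/4·1/2 = 1/4.

1/4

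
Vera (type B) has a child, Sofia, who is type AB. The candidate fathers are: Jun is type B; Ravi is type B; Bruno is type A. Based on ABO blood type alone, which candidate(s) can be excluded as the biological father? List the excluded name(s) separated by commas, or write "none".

A candidate is excluded only if no genotype consistent with his phenotype could produce a type AB child with a type B mother.
Jun (type B): no genotype consistent with that phenotype can produce a type-AB child with a type-B mother.
Ravi (type B): no genotype consistent with that phenotype can produce a type-AB child with a type-B mother.

Jun, Ravi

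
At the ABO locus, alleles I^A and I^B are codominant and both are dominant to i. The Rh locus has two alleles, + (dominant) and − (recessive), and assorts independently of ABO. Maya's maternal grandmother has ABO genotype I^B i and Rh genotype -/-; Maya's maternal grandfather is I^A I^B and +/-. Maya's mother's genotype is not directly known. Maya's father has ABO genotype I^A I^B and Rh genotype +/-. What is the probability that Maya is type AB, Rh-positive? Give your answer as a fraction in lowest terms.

15/64

Maya's mother's ABO genotype from I^B i × I^A I^B: 1/4 I^A I^B, 1/4 I^A i, 1/4 I^B I^B, 1/4 I^B i.
Crossing each possibility with the father I^A I^B and summing P(type AB): 1/4·1/2 + 1/4·1/4 + 1/4·1/2 + 1/4·1/4 = 3/8.
Similarly for Rh via the mother's Rh distribution: P(Rh+) = 5/8.
Independent loci: 3/8 × 5/8 = 15/64.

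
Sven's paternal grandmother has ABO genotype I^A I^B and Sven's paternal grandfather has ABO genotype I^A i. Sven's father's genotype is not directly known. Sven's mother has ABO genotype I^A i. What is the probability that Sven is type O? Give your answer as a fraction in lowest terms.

1/8

Sven's father's ABO genotype from I^A I^B × I^A i: 1/4 I^A I^A, 1/4 I^A I^B, 1/4 I^A i, 1/4 I^B i.
Crossing each possibility with the mother I^A i and summing P(type O): 1/4·0 + 1/4·0 + 1/4·1/4 + 1/4·1/4 = 1/8.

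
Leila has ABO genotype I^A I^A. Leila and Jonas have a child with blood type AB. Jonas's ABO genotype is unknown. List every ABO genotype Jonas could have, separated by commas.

I^A I^B, I^B I^B, I^B i

For each candidate genotype of Jonas, check whether crossing it with I^A I^A can produce every observed child phenotype.
  I^A I^A → possible child types {A} ✗
  I^A I^B → possible child types {A, AB} ✓
  I^A i → possible child types {A} ✗
  I^B I^B → possible child types {AB} ✓
  I^B i → possible child types {A, AB} ✓
  i i → possible child types {A} ✗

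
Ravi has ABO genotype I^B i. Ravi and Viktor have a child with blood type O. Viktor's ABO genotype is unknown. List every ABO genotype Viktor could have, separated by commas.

For each candidate genotype of Viktor, check whether crossing it with I^B i can produce every observed child phenotype.
  I^A I^A → possible child types {A, AB} ✗
  I^A I^B → possible child types {A, B, AB} ✗
  I^A i → possible child types {O, A, B, AB} ✓
  I^B I^B → possible child types {B} ✗
  I^B i → possible child types {O, B} ✓
  i i → possible child types {O, B} ✓

I^A i, I^B i, i i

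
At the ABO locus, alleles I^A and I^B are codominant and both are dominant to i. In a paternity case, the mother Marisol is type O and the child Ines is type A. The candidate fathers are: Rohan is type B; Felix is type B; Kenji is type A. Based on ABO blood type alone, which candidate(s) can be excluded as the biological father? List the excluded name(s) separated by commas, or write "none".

A candidate is excluded only if no genotype consistent with his phenotype could produce a type A child with a type O mother.
Rohan (type B): no genotype consistent with that phenotype can produce a type-A child with a type-O mother.
Felix (type B): no genotype consistent with that phenotype can produce a type-A child with a type-O mother.

Rohan, Felix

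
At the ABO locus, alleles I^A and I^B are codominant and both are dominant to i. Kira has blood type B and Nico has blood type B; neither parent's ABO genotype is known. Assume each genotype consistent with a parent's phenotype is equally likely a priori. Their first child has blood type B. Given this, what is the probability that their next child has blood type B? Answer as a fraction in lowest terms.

19/20

Possible genotypes: Kira ∈ {I^B I^B, I^B i}; Nico ∈ {I^B I^B, I^B i}.
Weight each parental genotype pair by prior × P(type-B child):
  I^B I^B × I^B I^B: posterior weight 4/15; P(next child type B) = 1.
  I^B I^B × I^B i: posterior weight 4/15; P(next child type B) = 1.
  I^B i × I^B I^B: posterior weight 4/15; P(next child type B) = 1.
  I^B i × I^B i: posterior weight 1/5; P(next child type B) = 3/4.
Weighted sum = 19/20.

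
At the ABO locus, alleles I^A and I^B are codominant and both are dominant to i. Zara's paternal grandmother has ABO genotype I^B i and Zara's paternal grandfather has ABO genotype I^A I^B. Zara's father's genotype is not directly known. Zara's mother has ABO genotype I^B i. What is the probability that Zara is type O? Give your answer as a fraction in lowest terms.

Zara's father's ABO genotype from I^B i × I^A I^B: 1/4 I^A I^B, 1/4 I^A i, 1/4 I^B I^B, 1/4 I^B i.
Crossing each possibility with the mother I^B i and summing P(type O): 1/4·0 + 1/4·1/4 + 1/4·0 + 1/4·1/4 = 1/8.

1/8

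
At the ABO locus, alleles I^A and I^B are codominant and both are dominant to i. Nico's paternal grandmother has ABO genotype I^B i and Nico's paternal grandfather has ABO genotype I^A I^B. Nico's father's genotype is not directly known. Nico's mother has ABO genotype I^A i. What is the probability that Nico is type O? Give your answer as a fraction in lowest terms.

Nico's father's ABO genotype from I^B i × I^A I^B: 1/4 I^A I^B, 1/4 I^A i, 1/4 I^B I^B, 1/4 I^B i.
Crossing each possibility with the mother I^A i and summing P(type O): 1/4·0 + 1/4·1/4 + 1/4·0 + 1/4·1/4 = 1/8.

1/8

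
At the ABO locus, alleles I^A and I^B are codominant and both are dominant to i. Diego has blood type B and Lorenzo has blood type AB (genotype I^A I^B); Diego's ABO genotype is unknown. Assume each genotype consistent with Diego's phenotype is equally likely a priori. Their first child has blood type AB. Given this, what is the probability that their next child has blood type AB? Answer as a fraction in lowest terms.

5/12

Possible genotypes: Diego ∈ {I^B I^B, I^B i}; Lorenzo ∈ {I^A I^B}.
Weight each parental genotype pair by prior × P(type-AB child):
  I^B I^B × I^A I^B: posterior weight 2/3; P(next child type AB) = 1/2.
  I^B i × I^A I^B: posterior weight 1/3; P(next child type AB) = 1/4.
Weighted sum = 5/12.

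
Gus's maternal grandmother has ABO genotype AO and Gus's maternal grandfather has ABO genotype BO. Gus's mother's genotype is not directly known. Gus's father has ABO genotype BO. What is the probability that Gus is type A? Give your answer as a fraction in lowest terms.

1/8

Gus's mother's ABO genotype from AO × BO: 1/4 AB, 1/4 AO, 1/4 BO, 1/4 OO.
Crossing each possibility with the father BO and summing P(type A): 1/4·1/4 + 1/4·1/4 + 1/4·0 + 1/4·0 = 1/8.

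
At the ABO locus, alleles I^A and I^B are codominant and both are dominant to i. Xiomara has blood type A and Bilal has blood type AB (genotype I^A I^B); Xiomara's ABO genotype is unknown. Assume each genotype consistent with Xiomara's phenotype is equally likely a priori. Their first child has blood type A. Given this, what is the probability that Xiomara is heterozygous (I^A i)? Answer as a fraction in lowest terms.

Possible genotypes: Xiomara ∈ {I^A I^A, I^A i}; Bilal ∈ {I^A I^B}.
Weight each parental genotype pair by prior × P(type-A child):
  I^A I^A × I^A I^B: posterior weight 1/2.
  I^A i × I^A I^B: posterior weight 1/2.
Sum the posterior weight over pairs where Xiomara is I^A i: 1/2.

1/2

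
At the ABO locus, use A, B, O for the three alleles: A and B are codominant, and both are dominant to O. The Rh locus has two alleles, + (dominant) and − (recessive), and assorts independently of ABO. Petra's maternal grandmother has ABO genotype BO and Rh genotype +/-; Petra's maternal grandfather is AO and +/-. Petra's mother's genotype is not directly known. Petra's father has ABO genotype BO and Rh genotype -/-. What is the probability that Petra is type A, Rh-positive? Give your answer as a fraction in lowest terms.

Petra's mother's ABO genotype from BO × AO: 1/4 AB, 1/4 AO, 1/4 BO, 1/4 OO.
Crossing each possibility with the father BO and summing P(type A): 1/4·1/4 + 1/4·1/4 + 1/4·0 + 1/4·0 = 1/8.
Similarly for Rh via the mother's Rh distribution: P(Rh+) = 1/2.
Independent loci: 1/8 × 1/2 = 1/16.

1/16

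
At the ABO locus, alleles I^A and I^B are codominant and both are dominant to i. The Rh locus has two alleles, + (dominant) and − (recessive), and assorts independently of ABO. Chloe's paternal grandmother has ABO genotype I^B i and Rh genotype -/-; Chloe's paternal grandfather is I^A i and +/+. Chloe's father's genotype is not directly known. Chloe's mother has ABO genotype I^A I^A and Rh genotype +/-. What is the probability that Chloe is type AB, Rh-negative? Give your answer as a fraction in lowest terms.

Chloe's father's ABO genotype from I^B i × I^A i: 1/4 I^A I^B, 1/4 I^A i, 1/4 I^B i, 1/4 i i.
Crossing each possibility with the mother I^A I^A and summing P(type AB): 1/4·1/2 + 1/4·0 + 1/4·1/2 + 1/4·0 = 1/4.
Similarly for Rh via the father's Rh distribution: P(Rh-) = 1/4.
Independent loci: 1/4 × 1/4 = 1/16.

1/16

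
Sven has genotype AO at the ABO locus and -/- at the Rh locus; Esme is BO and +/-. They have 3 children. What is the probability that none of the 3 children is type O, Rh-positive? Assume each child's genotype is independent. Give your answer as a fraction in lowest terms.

343/512

ABO cross AO × BO → 1/4 O, 1/4 A, 1/4 B, 1/4 AB.
Rh cross -/- × +/- → 1/2 Rh+, 1/2 Rh-; so P(type O, Rh-positive) = 1/4 × 1/2 = 1/8 per child.
P(not type O, Rh-positive) = 7/8 for one child; (7/8)^3 = 343/512.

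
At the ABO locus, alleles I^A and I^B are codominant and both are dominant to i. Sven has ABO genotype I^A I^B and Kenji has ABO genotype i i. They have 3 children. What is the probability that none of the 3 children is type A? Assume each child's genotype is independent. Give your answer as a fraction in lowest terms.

1/8

ABO cross I^A I^B × i i → 1/2 A, 1/2 B.
So P(type A) = 1/2 per child.
P(not type A) = 1/2 for one child; (1/2)^3 = 1/8.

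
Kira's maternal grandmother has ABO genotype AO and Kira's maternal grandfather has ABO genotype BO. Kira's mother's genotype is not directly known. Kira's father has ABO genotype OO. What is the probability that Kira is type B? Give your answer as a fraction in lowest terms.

Kira's mother's ABO genotype from AO × BO: 1/4 AB, 1/4 AO, 1/4 BO, 1/4 OO.
Crossing each possibility with the father OO and summing P(type B): 1/4·1/2 + 1/4·0 + 1/4·1/2 + 1/4·0 = 1/4.

1/4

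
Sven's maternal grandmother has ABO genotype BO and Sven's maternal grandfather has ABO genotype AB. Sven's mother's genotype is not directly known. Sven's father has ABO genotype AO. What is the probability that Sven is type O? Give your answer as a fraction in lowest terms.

Sven's mother's ABO genotype from BO × AB: 1/4 AB, 1/4 AO, 1/4 BB, 1/4 BO.
Crossing each possibility with the father AO and summing P(type O): 1/4·0 + 1/4·1/4 + 1/4·0 + 1/4·1/4 = 1/8.

1/8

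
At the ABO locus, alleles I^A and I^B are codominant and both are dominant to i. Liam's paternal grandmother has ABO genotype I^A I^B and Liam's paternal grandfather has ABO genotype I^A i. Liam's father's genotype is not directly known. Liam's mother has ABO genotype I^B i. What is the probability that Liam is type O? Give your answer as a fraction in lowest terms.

Liam's father's ABO genotype from I^A I^B × I^A i: 1/4 I^A I^A, 1/4 I^A I^B, 1/4 I^A i, 1/4 I^B i.
Crossing each possibility with the mother I^B i and summing P(type O): 1/4·0 + 1/4·0 + 1/4·1/4 + 1/4·1/4 = 1/8.

1/8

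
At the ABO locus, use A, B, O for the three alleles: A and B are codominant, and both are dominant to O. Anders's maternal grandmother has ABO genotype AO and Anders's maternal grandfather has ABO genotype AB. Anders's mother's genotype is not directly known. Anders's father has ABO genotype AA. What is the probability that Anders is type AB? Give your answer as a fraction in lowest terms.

1/4

Anders's mother's ABO genotype from AO × AB: 1/4 AA, 1/4 AB, 1/4 AO, 1/4 BO.
Crossing each possibility with the father AA and summing P(type AB): 1/4·0 + 1/4·1/2 + 1/4·0 + 1/4·1/2 = 1/4.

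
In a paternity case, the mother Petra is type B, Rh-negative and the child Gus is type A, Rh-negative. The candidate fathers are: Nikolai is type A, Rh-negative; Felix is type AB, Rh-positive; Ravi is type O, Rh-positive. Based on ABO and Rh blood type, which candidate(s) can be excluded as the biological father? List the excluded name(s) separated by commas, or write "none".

A candidate is excluded only if no genotype consistent with his phenotype could produce a type A, Rh-negative child with a type B, Rh-negative mother.
Ravi (type O, Rh+): no genotype consistent with that phenotype can produce a type-A Rh- child with a type-B mother.

Ravi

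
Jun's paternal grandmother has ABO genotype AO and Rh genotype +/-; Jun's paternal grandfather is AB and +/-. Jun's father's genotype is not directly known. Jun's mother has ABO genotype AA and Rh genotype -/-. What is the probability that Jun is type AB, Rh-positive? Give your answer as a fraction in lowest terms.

1/8

Jun's father's ABO genotype from AO × AB: 1/4 AA, 1/4 AB, 1/4 AO, 1/4 BO.
Crossing each possibility with the mother AA and summing P(type AB): 1/4·0 + 1/4·1/2 + 1/4·0 + 1/4·1/2 = 1/4.
Similarly for Rh via the father's Rh distribution: P(Rh+) = 1/2.
Independent loci: 1/4 × 1/2 = 1/8.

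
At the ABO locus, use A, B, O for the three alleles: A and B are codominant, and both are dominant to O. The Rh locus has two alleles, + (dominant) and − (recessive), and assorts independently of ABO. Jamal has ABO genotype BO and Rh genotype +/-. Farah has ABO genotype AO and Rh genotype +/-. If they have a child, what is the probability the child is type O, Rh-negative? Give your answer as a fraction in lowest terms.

1/16

ABO cross BO × AO → offspring phenotypes: 1/4 O, 1/4 A, 1/4 B, 1/4 AB.
Rh cross +/- × +/- → 3/4 Rh+, 1/4 Rh-.
Independent loci: P(type O, Rh-negative) = 1/4 × 1/4 = 1/16.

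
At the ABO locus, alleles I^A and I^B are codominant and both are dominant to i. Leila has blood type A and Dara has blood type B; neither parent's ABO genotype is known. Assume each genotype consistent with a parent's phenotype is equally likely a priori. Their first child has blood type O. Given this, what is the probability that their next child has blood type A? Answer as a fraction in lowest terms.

Possible genotypes: Leila ∈ {I^A I^A, I^A i}; Dara ∈ {I^B I^B, I^B i}.
Weight each parental genotype pair by prior × P(type-O child):
  I^A i × I^B i: posterior weight 1; P(next child type A) = 1/4.
Weighted sum = 1/4.

1/4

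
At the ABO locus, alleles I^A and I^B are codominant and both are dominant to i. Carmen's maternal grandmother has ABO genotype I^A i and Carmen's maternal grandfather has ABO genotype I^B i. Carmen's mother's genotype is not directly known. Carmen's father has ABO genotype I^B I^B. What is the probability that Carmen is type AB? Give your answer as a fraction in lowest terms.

1/4

Carmen's mother's ABO genotype from I^A i × I^B i: 1/4 I^A I^B, 1/4 I^A i, 1/4 I^B i, 1/4 i i.
Crossing each possibility with the father I^B I^B and summing P(type AB): 1/4·1/2 + 1/4·1/2 + 1/4·0 + 1/4·0 = 1/4.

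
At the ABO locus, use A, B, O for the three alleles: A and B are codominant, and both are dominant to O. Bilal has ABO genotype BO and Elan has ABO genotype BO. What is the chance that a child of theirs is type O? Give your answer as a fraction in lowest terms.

1/4

ABO cross BO × BO → offspring phenotypes: 1/4 O, 3/4 B.
So P(type O) = 1/4.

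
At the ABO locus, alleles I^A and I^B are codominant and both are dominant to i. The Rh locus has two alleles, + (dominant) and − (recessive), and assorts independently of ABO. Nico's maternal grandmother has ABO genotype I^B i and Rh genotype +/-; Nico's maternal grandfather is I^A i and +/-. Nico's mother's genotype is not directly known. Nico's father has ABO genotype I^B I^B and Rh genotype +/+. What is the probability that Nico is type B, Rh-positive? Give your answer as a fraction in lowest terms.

Nico's mother's ABO genotype from I^B i × I^A i: 1/4 I^A I^B, 1/4 I^A i, 1/4 I^B i, 1/4 i i.
Crossing each possibility with the father I^B I^B and summing P(type B): 1/4·1/2 + 1/4·1/2 + 1/4·1 + 1/4·1 = 3/4.
Similarly for Rh via the mother's Rh distribution: P(Rh+) = 1.
Independent loci: 3/4 × 1 = 3/4.

3/4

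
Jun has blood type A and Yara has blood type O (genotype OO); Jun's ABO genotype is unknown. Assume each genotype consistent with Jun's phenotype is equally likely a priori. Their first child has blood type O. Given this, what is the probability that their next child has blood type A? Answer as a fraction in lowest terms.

Possible genotypes: Jun ∈ {AA, AO}; Yara ∈ {OO}.
Weight each parental genotype pair by prior × P(type-O child):
  AO × OO: posterior weight 1; P(next child type A) = 1/2.
Weighted sum = 1/2.

1/2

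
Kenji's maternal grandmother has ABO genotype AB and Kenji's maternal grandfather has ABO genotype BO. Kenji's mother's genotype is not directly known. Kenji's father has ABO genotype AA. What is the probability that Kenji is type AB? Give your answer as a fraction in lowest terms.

Kenji's mother's ABO genotype from AB × BO: 1/4 AB, 1/4 AO, 1/4 BB, 1/4 BO.
Crossing each possibility with the father AA and summing P(type AB): 1/4·1/2 + 1/4·0 + 1/4·1 + 1/4·1/2 = 1/2.

1/2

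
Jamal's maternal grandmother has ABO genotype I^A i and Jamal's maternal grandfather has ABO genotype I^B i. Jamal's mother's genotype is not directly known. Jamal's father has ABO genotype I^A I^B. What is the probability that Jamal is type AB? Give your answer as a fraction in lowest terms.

1/4

Jamal's mother's ABO genotype from I^A i × I^B i: 1/4 I^A I^B, 1/4 I^A i, 1/4 I^B i, 1/4 i i.
Crossing each possibility with the father I^A I^B and summing P(type AB): 1/4·1/2 + 1/4·1/4 + 1/4·1/4 + 1/4·0 = 1/4.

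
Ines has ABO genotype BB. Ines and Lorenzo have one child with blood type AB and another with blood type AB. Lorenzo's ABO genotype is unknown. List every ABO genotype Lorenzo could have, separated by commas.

For each candidate genotype of Lorenzo, check whether crossing it with BB can produce every observed child phenotype.
  AA → possible child types {AB} ✓
  AB → possible child types {B, AB} ✓
  AO → possible child types {B, AB} ✓
  BB → possible child types {B} ✗
  BO → possible child types {B} ✗
  OO → possible child types {B} ✗

AA, AB, AO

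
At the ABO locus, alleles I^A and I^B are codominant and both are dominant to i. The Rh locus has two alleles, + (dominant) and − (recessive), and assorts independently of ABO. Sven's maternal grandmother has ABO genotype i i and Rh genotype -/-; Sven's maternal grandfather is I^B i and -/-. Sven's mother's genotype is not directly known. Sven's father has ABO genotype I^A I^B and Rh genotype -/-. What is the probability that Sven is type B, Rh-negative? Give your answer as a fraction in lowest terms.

Sven's mother's ABO genotype from i i × I^B i: 1/2 I^B i, 1/2 i i.
Crossing each possibility with the father I^A I^B and summing P(type B): 1/2·1/2 + 1/2·1/2 = 1/2.
Similarly for Rh via the mother's Rh distribution: P(Rh-) = 1.
Independent loci: 1/2 × 1 = 1/2.

1/2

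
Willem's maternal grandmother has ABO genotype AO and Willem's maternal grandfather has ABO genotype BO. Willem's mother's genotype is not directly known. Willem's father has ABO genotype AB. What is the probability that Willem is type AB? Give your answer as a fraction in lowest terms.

Willem's mother's ABO genotype from AO × BO: 1/4 AB, 1/4 AO, 1/4 BO, 1/4 OO.
Crossing each possibility with the father AB and summing P(type AB): 1/4·1/2 + 1/4·1/4 + 1/4·1/4 + 1/4·0 = 1/4.

1/4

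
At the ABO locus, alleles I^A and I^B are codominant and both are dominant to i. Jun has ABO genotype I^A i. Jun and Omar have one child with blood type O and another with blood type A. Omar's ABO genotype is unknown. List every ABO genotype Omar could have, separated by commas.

I^A i, I^B i, i i

For each candidate genotype of Omar, check whether crossing it with I^A i can produce every observed child phenotype.
  I^A I^A → possible child types {A} ✗
  I^A I^B → possible child types {A, B, AB} ✗
  I^A i → possible child types {O, A} ✓
  I^B I^B → possible child types {B, AB} ✗
  I^B i → possible child types {O, A, B, AB} ✓
  i i → possible child types {O, A} ✓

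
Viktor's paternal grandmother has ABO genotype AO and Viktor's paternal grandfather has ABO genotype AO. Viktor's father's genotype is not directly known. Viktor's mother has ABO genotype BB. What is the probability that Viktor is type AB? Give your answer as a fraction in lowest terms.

1/2

Viktor's father's ABO genotype from AO × AO: 1/4 AA, 1/2 AO, 1/4 OO.
Crossing each possibility with the mother BB and summing P(type AB): 1/4·1 + 1/2·1/2 + 1/4·0 = 1/2.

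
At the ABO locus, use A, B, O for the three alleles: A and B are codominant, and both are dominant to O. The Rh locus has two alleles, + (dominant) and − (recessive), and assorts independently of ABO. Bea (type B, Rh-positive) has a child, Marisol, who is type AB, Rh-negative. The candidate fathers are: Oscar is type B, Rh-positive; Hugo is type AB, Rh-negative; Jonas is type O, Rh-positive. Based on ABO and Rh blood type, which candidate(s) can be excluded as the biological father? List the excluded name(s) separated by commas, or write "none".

A candidate is excluded only if no genotype consistent with his phenotype could produce a type AB, Rh-negative child with a type B, Rh-positive mother.
Oscar (type B, Rh+): no genotype consistent with that phenotype can produce a type-AB Rh- child with a type-B mother.
Jonas (type O, Rh+): no genotype consistent with that phenotype can produce a type-AB Rh- child with a type-B mother.

Oscar, Jonas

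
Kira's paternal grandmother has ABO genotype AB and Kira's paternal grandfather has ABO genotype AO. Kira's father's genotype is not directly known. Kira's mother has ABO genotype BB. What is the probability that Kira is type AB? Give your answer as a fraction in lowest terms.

1/2

Kira's father's ABO genotype from AB × AO: 1/4 AA, 1/4 AB, 1/4 AO, 1/4 BO.
Crossing each possibility with the mother BB and summing P(type AB): 1/4·1 + 1/4·1/2 + 1/4·1/2 + 1/4·0 = 1/2.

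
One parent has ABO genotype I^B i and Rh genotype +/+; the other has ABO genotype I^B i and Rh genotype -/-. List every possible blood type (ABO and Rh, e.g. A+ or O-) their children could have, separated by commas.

O+, B+

Gametes from I^B i × I^B i give offspring ABO genotypes I^B I^B, I^B i, i i, i.e. phenotypes O, B.
Rh cross +/+ × -/- → phenotypes Rh+.
Combining independently: O+, B+.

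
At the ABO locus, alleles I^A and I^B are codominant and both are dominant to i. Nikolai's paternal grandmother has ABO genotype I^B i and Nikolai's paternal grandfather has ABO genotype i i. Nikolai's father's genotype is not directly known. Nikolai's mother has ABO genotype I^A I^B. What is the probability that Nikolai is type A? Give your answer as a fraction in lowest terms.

3/8

Nikolai's father's ABO genotype from I^B i × i i: 1/2 I^B i, 1/2 i i.
Crossing each possibility with the mother I^A I^B and summing P(type A): 1/2·1/4 + 1/2·1/2 = 3/8.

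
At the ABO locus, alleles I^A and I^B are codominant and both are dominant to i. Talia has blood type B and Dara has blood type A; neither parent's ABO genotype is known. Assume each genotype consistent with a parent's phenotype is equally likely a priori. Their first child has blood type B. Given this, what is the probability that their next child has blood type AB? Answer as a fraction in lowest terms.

Possible genotypes: Talia ∈ {I^B I^B, I^B i}; Dara ∈ {I^A I^A, I^A i}.
Weight each parental genotype pair by prior × P(type-B child):
  I^B I^B × I^A i: posterior weight 2/3; P(next child type AB) = 1/2.
  I^B i × I^A i: posterior weight 1/3; P(next child type AB) = 1/4.
Weighted sum = 5/12.

5/12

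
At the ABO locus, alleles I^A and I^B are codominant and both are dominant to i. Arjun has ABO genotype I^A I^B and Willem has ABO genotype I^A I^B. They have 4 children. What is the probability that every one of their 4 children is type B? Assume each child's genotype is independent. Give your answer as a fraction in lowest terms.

ABO cross I^A I^B × I^A I^B → 1/4 A, 1/4 B, 1/2 AB.
So P(type B) = 1/4 per child.
All 4 independent: (1/4)^4 = 1/256.

1/256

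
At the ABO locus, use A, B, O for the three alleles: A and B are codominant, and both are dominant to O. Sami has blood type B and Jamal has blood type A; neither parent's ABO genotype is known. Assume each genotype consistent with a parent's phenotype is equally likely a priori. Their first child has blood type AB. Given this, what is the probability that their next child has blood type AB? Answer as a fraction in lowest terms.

25/36

Possible genotypes: Sami ∈ {BB, BO}; Jamal ∈ {AA, AO}.
Weight each parental genotype pair by prior × P(type-AB child):
  BB × AA: posterior weight 4/9; P(next child type AB) = 1.
  BB × AO: posterior weight 2/9; P(next child type AB) = 1/2.
  BO × AA: posterior weight 2/9; P(next child type AB) = 1/2.
  BO × AO: posterior weight 1/9; P(next child type AB) = 1/4.
Weighted sum = 25/36.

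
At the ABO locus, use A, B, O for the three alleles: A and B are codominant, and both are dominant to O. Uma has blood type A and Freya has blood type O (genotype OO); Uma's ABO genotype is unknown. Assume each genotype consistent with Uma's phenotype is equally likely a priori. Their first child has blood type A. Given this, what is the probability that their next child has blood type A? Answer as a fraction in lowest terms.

Possible genotypes: Uma ∈ {AA, AO}; Freya ∈ {OO}.
Weight each parental genotype pair by prior × P(type-A child):
  AA × OO: posterior weight 2/3; P(next child type A) = 1.
  AO × OO: posterior weight 1/3; P(next child type A) = 1/2.
Weighted sum = 5/6.

5/6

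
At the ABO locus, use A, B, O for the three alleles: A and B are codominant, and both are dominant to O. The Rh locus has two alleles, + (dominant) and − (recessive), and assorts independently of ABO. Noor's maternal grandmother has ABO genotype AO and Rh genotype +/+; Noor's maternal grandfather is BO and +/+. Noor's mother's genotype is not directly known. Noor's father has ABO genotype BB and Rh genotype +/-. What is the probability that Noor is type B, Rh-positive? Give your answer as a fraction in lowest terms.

Noor's mother's ABO genotype from AO × BO: 1/4 AB, 1/4 AO, 1/4 BO, 1/4 OO.
Crossing each possibility with the father BB and summing P(type B): 1/4·1/2 + 1/4·1/2 + 1/4·1 + 1/4·1 = 3/4.
Similarly for Rh via the mother's Rh distribution: P(Rh+) = 1.
Independent loci: 3/4 × 1 = 3/4.

3/4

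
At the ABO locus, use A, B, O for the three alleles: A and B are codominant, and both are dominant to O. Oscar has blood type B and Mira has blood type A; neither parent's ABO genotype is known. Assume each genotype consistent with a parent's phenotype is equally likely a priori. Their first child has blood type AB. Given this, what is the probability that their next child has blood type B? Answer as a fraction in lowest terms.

5/36

Possible genotypes: Oscar ∈ {BB, BO}; Mira ∈ {AA, AO}.
Weight each parental genotype pair by prior × P(type-AB child):
  BB × AA: posterior weight 4/9; P(next child type B) = 0.
  BB × AO: posterior weight 2/9; P(next child type B) = 1/2.
  BO × AA: posterior weight 2/9; P(next child type B) = 0.
  BO × AO: posterior weight 1/9; P(next child type B) = 1/4.
Weighted sum = 5/36.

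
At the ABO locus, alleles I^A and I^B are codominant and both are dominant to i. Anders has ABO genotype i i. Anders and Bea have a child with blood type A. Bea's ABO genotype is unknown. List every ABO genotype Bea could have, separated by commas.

For each candidate genotype of Bea, check whether crossing it with i i can produce every observed child phenotype.
  I^A I^A → possible child types {A} ✓
  I^A I^B → possible child types {A, B} ✓
  I^A i → possible child types {O, A} ✓
  I^B I^B → possible child types {B} ✗
  I^B i → possible child types {O, B} ✗
  i i → possible child types {O} ✗

I^A I^A, I^A I^B, I^A i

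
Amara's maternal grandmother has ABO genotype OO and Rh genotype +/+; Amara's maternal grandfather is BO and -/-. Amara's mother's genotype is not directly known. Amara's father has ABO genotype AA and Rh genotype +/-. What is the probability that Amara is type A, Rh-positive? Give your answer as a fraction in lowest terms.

Amara's mother's ABO genotype from OO × BO: 1/2 BO, 1/2 OO.
Crossing each possibility with the father AA and summing P(type A): 1/2·1/2 + 1/2·1 = 3/4.
Similarly for Rh via the mother's Rh distribution: P(Rh+) = 3/4.
Independent loci: 3/4 × 3/4 = 9/16.

9/16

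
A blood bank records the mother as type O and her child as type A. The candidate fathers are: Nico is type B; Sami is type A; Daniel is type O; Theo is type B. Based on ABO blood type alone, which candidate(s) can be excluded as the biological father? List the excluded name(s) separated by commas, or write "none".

Nico, Daniel, Theo

A candidate is excluded only if no genotype consistent with his phenotype could produce a type A child with a type O mother.
Nico (type B): no genotype consistent with that phenotype can produce a type-A child with a type-O mother.
Daniel (type O): no genotype consistent with that phenotype can produce a type-A child with a type-O mother.
Theo (type B): no genotype consistent with that phenotype can produce a type-A child with a type-O mother.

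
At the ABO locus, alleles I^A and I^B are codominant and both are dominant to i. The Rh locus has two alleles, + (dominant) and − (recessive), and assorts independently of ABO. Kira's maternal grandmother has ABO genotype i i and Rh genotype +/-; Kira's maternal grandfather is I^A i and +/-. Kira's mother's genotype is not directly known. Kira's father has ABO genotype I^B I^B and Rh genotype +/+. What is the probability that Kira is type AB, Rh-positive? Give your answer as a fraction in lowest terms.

1/4

Kira's mother's ABO genotype from i i × I^A i: 1/2 I^A i, 1/2 i i.
Crossing each possibility with the father I^B I^B and summing P(type AB): 1/2·1/2 + 1/2·0 = 1/4.
Similarly for Rh via the mother's Rh distribution: P(Rh+) = 1.
Independent loci: 1/4 × 1 = 1/4.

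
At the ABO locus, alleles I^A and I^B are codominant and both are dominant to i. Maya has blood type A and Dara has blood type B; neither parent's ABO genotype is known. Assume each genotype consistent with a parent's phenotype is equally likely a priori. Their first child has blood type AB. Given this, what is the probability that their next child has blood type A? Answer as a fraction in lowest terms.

Possible genotypes: Maya ∈ {I^A I^A, I^A i}; Dara ∈ {I^B I^B, I^B i}.
Weight each parental genotype pair by prior × P(type-AB child):
  I^A I^A × I^B I^B: posterior weight 4/9; P(next child type A) = 0.
  I^A I^A × I^B i: posterior weight 2/9; P(next child type A) = 1/2.
  I^A i × I^B I^B: posterior weight 2/9; P(next child type A) = 0.
  I^A i × I^B i: posterior weight 1/9; P(next child type A) = 1/4.
Weighted sum = 5/36.

5/36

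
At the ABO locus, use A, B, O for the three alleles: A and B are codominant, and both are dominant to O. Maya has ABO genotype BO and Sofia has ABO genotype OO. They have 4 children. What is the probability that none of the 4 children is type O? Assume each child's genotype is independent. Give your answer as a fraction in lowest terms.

ABO cross BO × OO → 1/2 O, 1/2 B.
So P(type O) = 1/2 per child.
P(not type O) = 1/2 for one child; (1/2)^4 = 1/16.

1/16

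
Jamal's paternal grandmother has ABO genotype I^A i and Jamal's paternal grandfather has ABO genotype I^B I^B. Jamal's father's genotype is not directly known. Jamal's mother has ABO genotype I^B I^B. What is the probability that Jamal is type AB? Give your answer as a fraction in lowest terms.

1/4

Jamal's father's ABO genotype from I^A i × I^B I^B: 1/2 I^A I^B, 1/2 I^B i.
Crossing each possibility with the mother I^B I^B and summing P(type AB): 1/2·1/2 + 1/2·0 = 1/4.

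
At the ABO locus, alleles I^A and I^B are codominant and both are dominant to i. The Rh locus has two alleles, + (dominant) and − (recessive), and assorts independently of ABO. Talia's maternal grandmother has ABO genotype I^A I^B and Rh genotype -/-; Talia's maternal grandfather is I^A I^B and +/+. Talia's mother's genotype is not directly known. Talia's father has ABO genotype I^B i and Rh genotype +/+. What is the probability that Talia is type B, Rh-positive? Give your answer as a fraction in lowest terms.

Talia's mother's ABO genotype from I^A I^B × I^A I^B: 1/4 I^A I^A, 1/2 I^A I^B, 1/4 I^B I^B.
Crossing each possibility with the father I^B i and summing P(type B): 1/4·0 + 1/2·1/2 + 1/4·1 = 1/2.
Similarly for Rh via the mother's Rh distribution: P(Rh+) = 1.
Independent loci: 1/2 × 1 = 1/2.

1/2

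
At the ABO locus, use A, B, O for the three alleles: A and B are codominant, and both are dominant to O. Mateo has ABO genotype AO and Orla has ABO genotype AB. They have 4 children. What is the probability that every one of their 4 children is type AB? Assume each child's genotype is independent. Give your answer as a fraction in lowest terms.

1/256

ABO cross AO × AB → 1/2 A, 1/4 B, 1/4 AB.
So P(type AB) = 1/4 per child.
All 4 independent: (1/4)^4 = 1/256.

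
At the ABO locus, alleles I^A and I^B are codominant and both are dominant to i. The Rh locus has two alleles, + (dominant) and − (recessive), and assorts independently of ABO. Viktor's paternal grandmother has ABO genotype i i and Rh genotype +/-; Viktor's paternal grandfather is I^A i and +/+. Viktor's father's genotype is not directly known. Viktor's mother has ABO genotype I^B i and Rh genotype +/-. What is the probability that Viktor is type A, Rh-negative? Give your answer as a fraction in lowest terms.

Viktor's father's ABO genotype from i i × I^A i: 1/2 I^A i, 1/2 i i.
Crossing each possibility with the mother I^B i and summing P(type A): 1/2·1/4 + 1/2·0 = 1/8.
Similarly for Rh via the father's Rh distribution: P(Rh-) = 1/8.
Independent loci: 1/8 × 1/8 = 1/64.

1/64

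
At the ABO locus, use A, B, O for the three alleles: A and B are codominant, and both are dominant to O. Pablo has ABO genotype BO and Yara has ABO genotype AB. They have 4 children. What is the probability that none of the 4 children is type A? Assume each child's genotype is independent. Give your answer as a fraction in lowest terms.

ABO cross BO × AB → 1/4 A, 1/2 B, 1/4 AB.
So P(type A) = 1/4 per child.
P(not type A) = 3/4 for one child; (3/4)^4 = 81/256.

81/256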